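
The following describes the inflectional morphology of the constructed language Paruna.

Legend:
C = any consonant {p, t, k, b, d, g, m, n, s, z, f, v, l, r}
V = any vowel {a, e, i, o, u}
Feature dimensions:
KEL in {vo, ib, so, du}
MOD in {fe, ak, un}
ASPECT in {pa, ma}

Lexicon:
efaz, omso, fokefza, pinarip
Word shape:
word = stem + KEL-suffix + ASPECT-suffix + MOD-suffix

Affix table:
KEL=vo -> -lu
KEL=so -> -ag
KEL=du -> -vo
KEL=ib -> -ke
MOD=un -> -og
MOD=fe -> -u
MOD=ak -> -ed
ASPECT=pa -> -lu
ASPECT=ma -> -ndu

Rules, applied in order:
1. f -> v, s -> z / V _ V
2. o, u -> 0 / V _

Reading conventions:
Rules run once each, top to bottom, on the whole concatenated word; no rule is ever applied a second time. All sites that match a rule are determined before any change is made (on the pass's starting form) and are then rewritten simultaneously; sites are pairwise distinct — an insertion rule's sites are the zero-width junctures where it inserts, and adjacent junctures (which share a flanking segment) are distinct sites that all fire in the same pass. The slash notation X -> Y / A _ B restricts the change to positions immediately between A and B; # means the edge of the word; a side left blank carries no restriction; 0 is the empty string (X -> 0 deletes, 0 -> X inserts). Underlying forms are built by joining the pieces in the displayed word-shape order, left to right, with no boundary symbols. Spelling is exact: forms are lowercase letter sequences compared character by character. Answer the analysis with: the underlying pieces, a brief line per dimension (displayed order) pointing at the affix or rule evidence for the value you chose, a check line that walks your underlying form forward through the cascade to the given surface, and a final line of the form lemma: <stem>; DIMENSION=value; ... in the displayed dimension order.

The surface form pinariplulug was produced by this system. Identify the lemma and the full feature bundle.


underlying: pinarip-lu-lu-og
KEL=vo - signalled by the affix -lu
MOD=un - signalled by the affix -og
ASPECT=pa - signalled by the affix -lu
check: pinaripluluog -> pinaripluluog -> pinariplulug
lemma: pinarip; KEL=vo; MOD=un; ASPECT=pa


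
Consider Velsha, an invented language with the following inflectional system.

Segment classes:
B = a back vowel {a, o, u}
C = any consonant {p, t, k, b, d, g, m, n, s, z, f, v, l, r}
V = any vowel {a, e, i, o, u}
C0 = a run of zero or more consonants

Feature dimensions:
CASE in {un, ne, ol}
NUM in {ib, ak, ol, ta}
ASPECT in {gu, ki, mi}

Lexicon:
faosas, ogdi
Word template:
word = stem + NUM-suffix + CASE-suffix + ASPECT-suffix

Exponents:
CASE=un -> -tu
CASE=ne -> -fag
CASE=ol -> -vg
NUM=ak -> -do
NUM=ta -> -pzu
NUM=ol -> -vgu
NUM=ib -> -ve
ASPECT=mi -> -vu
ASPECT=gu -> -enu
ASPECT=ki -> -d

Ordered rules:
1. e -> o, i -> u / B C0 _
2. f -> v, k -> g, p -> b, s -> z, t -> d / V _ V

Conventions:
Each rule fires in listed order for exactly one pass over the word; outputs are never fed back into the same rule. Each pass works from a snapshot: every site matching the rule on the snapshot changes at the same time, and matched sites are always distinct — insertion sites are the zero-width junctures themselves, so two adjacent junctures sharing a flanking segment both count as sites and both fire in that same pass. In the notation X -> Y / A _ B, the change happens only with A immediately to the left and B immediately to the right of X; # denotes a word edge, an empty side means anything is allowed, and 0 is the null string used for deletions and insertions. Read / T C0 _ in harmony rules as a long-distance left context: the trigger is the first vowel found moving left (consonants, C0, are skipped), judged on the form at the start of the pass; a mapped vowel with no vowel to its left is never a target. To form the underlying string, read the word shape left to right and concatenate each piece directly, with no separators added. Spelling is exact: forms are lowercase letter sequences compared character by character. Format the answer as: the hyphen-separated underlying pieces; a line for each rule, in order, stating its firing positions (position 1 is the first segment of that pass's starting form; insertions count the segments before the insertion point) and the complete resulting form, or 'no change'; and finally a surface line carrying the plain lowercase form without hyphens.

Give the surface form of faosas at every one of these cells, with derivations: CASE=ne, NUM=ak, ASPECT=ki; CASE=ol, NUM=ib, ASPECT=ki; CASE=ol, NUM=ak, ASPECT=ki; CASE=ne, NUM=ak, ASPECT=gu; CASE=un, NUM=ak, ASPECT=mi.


cell CASE=ne, NUM=ak, ASPECT=ki:
underlying: faosas-do-fag-d
1. e -> o, i -> u / B C0 _: no change
2. f -> v, k -> g, p -> b, s -> z, t -> d / V _ V: fires at position(s) 4, 9: faozasdovagd
surface: faozasdovagd

cell CASE=ol, NUM=ib, ASPECT=ki:
underlying: faosas-ve-vg-d
1. e -> o, i -> u / B C0 _: fires at position(s) 8: faosasvovgd
2. f -> v, k -> g, p -> b, s -> z, t -> d / V _ V: fires at position(s) 4: faozasvovgd
surface: faozasvovgd

cell CASE=ol, NUM=ak, ASPECT=ki:
underlying: faosas-do-vg-d
1. e -> o, i -> u / B C0 _: no change
2. f -> v, k -> g, p -> b, s -> z, t -> d / V _ V: fires at position(s) 4: faozasdovgd
surface: faozasdovgd

cell CASE=ne, NUM=ak, ASPECT=gu:
underlying: faosas-do-fag-enu
1. e -> o, i -> u / B C0 _: fires at position(s) 12: faosasdofagonu
2. f -> v, k -> g, p -> b, s -> z, t -> d / V _ V: fires at position(s) 4, 9: faozasdovagonu
surface: faozasdovagonu

cell CASE=un, NUM=ak, ASPECT=mi:
underlying: faosas-do-tu-vu
1. e -> o, i -> u / B C0 _: no change
2. f -> v, k -> g, p -> b, s -> z, t -> d / V _ V: fires at position(s) 4, 9: faozasdoduvu
surface: faozasdoduvu


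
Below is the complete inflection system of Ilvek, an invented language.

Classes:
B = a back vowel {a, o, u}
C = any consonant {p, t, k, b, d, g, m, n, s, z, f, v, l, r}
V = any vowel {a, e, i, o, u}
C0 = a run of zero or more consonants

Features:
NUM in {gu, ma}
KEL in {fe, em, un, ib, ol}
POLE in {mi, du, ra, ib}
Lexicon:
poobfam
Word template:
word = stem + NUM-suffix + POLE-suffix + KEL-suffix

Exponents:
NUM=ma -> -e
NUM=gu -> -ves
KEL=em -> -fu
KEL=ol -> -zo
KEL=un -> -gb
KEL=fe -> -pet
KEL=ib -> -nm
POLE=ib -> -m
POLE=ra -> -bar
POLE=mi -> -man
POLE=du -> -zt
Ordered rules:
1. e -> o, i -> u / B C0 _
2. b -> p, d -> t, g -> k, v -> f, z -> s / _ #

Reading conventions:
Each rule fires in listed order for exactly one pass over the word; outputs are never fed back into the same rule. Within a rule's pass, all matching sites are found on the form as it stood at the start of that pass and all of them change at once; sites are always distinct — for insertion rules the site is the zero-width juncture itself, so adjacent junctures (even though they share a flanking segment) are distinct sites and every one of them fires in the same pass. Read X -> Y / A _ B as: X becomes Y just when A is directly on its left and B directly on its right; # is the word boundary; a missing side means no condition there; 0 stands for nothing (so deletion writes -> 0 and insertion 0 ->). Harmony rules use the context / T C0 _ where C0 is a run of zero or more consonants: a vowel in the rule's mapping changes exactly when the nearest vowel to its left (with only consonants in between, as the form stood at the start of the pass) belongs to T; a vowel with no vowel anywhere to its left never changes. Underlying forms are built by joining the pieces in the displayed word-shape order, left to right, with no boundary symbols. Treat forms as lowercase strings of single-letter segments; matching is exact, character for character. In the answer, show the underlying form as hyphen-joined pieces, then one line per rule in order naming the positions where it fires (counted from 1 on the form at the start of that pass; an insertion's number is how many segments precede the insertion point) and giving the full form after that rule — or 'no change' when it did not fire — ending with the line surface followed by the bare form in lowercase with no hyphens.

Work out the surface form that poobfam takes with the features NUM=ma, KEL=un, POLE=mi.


underlying: poobfam-e-man-gb
1. e -> o, i -> u / B C0 _: fires at position(s) 8: poobfamomangb
2. b -> p, d -> t, g -> k, v -> f, z -> s / _ #: fires at position(s) 13: poobfamomangp
surface: poobfamomangp


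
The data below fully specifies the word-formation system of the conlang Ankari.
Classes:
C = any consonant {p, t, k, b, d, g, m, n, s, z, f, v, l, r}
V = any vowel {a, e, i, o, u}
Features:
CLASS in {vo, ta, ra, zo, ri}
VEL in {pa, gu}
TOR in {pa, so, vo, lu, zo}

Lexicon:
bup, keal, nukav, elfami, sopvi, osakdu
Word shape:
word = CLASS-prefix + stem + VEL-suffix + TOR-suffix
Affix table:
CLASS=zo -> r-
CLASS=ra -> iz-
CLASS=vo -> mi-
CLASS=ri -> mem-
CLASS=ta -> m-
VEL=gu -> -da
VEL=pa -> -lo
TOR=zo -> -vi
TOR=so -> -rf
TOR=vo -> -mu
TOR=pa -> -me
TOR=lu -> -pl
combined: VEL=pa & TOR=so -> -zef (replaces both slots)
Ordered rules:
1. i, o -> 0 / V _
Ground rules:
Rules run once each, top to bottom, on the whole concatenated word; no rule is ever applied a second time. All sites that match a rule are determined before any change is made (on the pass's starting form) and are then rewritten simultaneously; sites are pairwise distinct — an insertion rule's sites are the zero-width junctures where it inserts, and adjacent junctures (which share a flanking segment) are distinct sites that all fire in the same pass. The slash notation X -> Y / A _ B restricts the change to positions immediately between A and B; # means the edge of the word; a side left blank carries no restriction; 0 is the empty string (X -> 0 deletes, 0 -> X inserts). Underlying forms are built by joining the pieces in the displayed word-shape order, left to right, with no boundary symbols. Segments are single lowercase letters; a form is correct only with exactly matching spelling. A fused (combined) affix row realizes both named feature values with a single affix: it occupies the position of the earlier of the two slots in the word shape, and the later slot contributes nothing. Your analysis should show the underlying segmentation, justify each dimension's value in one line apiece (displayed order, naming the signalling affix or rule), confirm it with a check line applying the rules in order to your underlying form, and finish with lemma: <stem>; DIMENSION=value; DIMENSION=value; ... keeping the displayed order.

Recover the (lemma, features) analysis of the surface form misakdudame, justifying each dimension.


underlying: mi-osakdu-da-me
CLASS=vo - signalled by the affix mi-
VEL=gu - signalled by the affix -da
TOR=pa - signalled by the affix -me
check: miosakdudame -> misakdudame
lemma: osakdu; CLASS=vo; VEL=gu; TOR=pa


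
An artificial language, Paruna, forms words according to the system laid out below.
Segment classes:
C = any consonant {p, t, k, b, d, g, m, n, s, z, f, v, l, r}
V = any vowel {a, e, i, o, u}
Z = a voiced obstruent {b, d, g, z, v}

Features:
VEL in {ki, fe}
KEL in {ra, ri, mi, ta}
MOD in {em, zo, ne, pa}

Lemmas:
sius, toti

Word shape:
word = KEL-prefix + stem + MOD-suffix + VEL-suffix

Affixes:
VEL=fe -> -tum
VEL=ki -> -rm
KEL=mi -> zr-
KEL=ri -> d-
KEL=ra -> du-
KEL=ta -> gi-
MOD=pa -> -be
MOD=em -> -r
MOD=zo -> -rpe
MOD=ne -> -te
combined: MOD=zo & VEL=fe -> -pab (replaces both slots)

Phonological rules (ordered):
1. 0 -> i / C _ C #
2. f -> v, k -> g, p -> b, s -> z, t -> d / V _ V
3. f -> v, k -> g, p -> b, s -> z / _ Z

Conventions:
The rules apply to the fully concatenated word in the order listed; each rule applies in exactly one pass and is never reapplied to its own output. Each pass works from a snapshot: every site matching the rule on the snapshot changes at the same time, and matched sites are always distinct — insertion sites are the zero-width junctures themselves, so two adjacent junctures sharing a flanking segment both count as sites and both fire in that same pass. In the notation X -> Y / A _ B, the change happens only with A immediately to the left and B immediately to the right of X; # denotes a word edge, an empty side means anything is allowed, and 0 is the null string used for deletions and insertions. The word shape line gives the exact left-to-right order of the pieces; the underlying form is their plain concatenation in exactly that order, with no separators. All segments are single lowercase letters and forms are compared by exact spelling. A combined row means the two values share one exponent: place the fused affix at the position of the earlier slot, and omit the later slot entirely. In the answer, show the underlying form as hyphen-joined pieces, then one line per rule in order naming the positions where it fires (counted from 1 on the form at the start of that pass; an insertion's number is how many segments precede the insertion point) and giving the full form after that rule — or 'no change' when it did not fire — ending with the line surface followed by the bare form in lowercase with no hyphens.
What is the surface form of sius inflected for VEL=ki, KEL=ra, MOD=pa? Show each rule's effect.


underlying: du-sius-be-rm
1. 0 -> i / C _ C #: inserts after position(s) 9: dusiusberim
2. f -> v, k -> g, p -> b, s -> z, t -> d / V _ V: fires at position(s) 3: duziusberim
3. f -> v, k -> g, p -> b, s -> z / _ Z: fires at position(s) 6: duziuzberim
surface: duziuzberim


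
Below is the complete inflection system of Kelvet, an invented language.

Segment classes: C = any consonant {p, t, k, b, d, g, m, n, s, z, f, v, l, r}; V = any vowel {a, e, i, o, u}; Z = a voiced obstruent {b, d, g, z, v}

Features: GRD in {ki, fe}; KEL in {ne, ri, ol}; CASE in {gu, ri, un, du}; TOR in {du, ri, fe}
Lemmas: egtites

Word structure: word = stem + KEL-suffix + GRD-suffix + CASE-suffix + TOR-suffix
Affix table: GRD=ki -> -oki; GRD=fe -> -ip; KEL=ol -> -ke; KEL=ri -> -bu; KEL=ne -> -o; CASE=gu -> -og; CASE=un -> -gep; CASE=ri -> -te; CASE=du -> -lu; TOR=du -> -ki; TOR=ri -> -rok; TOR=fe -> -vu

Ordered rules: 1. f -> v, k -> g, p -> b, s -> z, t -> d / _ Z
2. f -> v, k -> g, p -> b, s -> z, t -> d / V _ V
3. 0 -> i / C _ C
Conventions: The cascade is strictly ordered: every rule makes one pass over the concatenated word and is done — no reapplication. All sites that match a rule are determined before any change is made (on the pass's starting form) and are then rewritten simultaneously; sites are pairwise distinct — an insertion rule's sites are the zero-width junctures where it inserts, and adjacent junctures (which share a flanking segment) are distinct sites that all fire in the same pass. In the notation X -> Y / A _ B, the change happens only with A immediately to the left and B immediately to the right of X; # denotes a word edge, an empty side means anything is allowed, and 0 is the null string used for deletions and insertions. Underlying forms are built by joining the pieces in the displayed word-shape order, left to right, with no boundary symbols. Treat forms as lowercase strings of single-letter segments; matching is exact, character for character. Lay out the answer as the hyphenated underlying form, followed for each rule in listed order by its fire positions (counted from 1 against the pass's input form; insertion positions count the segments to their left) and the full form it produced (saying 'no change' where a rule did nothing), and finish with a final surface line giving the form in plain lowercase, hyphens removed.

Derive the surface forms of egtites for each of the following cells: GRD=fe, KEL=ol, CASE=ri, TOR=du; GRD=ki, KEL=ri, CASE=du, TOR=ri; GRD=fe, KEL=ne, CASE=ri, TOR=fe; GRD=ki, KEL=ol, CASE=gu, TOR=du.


cell GRD=fe, KEL=ol, CASE=ri, TOR=du:
underlying: egtites-ke-ip-te-ki
1. f -> v, k -> g, p -> b, s -> z, t -> d / _ Z: no change
2. f -> v, k -> g, p -> b, s -> z, t -> d / V _ V: fires at position(s) 5, 14: egtideskeiptegi
3. 0 -> i / C _ C: inserts after position(s) 2, 7, 11: egitidesikeipitegi
surface: egitidesikeipitegi

cell GRD=ki, KEL=ri, CASE=du, TOR=ri:
underlying: egtites-bu-oki-lu-rok
1. f -> v, k -> g, p -> b, s -> z, t -> d / _ Z: fires at position(s) 7: egtitezbuokilurok
2. f -> v, k -> g, p -> b, s -> z, t -> d / V _ V: fires at position(s) 5, 11: egtidezbuogilurok
3. 0 -> i / C _ C: inserts after position(s) 2, 7: egitidezibuogilurok
surface: egitidezibuogilurok

cell GRD=fe, KEL=ne, CASE=ri, TOR=fe:
underlying: egtites-o-ip-te-vu
1. f -> v, k -> g, p -> b, s -> z, t -> d / _ Z: no change
2. f -> v, k -> g, p -> b, s -> z, t -> d / V _ V: fires at position(s) 5, 7: egtidezoiptevu
3. 0 -> i / C _ C: inserts after position(s) 2, 10: egitidezoipitevu
surface: egitidezoipitevu

cell GRD=ki, KEL=ol, CASE=gu, TOR=du:
underlying: egtites-ke-oki-og-ki
1. f -> v, k -> g, p -> b, s -> z, t -> d / _ Z: no change
2. f -> v, k -> g, p -> b, s -> z, t -> d / V _ V: fires at position(s) 5, 11: egtideskeogiogki
3. 0 -> i / C _ C: inserts after position(s) 2, 7, 14: egitidesikeogiogiki
surface: egitidesikeogiogiki


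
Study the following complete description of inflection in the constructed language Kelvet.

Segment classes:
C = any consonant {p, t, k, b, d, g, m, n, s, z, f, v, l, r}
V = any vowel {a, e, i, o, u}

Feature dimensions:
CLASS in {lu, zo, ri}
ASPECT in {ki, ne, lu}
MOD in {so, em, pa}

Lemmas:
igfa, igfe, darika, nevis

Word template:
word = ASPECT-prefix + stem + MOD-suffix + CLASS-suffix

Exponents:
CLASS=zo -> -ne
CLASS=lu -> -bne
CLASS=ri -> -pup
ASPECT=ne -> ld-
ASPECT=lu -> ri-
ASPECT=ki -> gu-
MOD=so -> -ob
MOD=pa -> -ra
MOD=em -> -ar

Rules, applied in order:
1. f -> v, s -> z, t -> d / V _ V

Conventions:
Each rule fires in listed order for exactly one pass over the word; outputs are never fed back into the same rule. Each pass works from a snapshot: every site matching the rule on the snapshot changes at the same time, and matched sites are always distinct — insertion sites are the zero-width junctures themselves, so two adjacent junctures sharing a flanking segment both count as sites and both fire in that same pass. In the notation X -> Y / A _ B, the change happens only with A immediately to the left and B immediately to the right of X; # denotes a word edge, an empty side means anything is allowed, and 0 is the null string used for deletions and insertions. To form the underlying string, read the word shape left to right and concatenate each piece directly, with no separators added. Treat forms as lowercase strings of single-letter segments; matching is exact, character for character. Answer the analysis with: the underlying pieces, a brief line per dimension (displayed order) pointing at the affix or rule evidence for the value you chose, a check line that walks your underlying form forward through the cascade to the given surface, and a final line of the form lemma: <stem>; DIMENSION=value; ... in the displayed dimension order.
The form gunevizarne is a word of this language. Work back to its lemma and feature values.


underlying: gu-nevis-ar-ne
CLASS=zo - signalled by the affix -ne
ASPECT=ki - signalled by the affix gu-
MOD=em - signalled by the affix -ar
check: gunevisarne -> gunevizarne
lemma: nevis; CLASS=zo; ASPECT=ki; MOD=em


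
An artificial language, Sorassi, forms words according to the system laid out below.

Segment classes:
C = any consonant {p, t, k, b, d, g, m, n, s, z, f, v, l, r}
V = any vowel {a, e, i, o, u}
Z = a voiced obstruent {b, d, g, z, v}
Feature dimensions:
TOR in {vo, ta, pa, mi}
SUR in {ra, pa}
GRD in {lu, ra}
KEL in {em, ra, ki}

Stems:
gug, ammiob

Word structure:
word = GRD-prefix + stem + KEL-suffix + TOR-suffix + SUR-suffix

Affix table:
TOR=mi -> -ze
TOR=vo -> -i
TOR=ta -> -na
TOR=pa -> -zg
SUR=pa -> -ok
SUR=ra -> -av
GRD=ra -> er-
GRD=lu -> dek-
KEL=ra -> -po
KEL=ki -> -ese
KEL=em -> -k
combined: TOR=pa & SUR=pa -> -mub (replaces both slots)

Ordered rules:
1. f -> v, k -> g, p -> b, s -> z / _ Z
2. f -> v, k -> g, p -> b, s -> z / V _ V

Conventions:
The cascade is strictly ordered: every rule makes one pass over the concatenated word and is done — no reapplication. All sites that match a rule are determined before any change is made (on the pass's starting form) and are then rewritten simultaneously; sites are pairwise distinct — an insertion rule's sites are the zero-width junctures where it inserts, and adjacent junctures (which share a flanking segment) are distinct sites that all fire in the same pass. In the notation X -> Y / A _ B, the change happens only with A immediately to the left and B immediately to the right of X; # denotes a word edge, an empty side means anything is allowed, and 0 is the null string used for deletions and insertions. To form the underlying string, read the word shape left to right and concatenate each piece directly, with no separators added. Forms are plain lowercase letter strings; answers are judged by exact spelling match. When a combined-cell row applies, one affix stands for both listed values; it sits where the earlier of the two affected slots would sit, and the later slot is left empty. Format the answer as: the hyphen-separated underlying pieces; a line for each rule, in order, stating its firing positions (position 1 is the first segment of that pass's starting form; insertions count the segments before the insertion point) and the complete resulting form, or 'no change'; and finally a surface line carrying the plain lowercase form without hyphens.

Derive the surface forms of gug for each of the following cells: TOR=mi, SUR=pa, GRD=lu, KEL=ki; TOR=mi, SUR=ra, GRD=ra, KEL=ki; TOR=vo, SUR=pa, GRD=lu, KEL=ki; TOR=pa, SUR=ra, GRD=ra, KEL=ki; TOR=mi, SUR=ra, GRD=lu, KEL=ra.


cell TOR=mi, SUR=pa, GRD=lu, KEL=ki:
underlying: dek-gug-ese-ze-ok
1. f -> v, k -> g, p -> b, s -> z / _ Z: fires at position(s) 3: deggugesezeok
2. f -> v, k -> g, p -> b, s -> z / V _ V: fires at position(s) 8: deggugezezeok
surface: deggugezezeok

cell TOR=mi, SUR=ra, GRD=ra, KEL=ki:
underlying: er-gug-ese-ze-av
1. f -> v, k -> g, p -> b, s -> z / _ Z: no change
2. f -> v, k -> g, p -> b, s -> z / V _ V: fires at position(s) 7: ergugezezeav
surface: ergugezezeav

cell TOR=vo, SUR=pa, GRD=lu, KEL=ki:
underlying: dek-gug-ese-i-ok
1. f -> v, k -> g, p -> b, s -> z / _ Z: fires at position(s) 3: deggugeseiok
2. f -> v, k -> g, p -> b, s -> z / V _ V: fires at position(s) 8: deggugezeiok
surface: deggugezeiok

cell TOR=pa, SUR=ra, GRD=ra, KEL=ki:
underlying: er-gug-ese-zg-av
1. f -> v, k -> g, p -> b, s -> z / _ Z: no change
2. f -> v, k -> g, p -> b, s -> z / V _ V: fires at position(s) 7: ergugezezgav
surface: ergugezezgav

cell TOR=mi, SUR=ra, GRD=lu, KEL=ra:
underlying: dek-gug-po-ze-av
1. f -> v, k -> g, p -> b, s -> z / _ Z: fires at position(s) 3: deggugpozeav
2. f -> v, k -> g, p -> b, s -> z / V _ V: no change
surface: deggugpozeav


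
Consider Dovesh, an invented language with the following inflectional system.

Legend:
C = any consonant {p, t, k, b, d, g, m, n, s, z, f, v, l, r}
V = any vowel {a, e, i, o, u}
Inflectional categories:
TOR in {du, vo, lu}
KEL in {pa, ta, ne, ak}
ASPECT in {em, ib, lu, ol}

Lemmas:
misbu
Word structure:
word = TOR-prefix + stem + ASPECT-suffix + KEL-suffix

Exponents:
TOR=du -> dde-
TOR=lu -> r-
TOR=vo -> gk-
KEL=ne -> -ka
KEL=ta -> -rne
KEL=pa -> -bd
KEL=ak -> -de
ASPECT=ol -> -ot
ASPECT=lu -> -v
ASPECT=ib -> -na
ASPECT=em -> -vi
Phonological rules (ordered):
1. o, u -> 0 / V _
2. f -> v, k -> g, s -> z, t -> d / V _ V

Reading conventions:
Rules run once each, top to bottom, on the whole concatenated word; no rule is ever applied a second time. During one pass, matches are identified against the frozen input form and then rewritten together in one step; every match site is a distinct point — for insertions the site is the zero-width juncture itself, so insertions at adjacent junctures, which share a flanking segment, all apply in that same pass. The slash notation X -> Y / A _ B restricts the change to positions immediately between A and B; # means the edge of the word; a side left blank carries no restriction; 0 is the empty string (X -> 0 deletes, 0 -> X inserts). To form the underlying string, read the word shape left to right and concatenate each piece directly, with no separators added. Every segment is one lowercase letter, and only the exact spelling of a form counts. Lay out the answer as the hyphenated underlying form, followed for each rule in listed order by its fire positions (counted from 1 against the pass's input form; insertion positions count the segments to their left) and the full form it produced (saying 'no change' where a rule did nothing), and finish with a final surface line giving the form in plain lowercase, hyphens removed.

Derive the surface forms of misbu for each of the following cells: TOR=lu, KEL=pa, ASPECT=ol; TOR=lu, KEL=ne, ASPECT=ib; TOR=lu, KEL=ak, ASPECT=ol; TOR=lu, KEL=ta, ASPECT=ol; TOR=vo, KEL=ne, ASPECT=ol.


cell TOR=lu, KEL=pa, ASPECT=ol:
underlying: r-misbu-ot-bd
1. o, u -> 0 / V _: fires at position(s) 7: rmisbutbd
2. f -> v, k -> g, s -> z, t -> d / V _ V: no change
surface: rmisbutbd

cell TOR=lu, KEL=ne, ASPECT=ib:
underlying: r-misbu-na-ka
1. o, u -> 0 / V _: no change
2. f -> v, k -> g, s -> z, t -> d / V _ V: fires at position(s) 9: rmisbunaga
surface: rmisbunaga

cell TOR=lu, KEL=ak, ASPECT=ol:
underlying: r-misbu-ot-de
1. o, u -> 0 / V _: fires at position(s) 7: rmisbutde
2. f -> v, k -> g, s -> z, t -> d / V _ V: no change
surface: rmisbutde

cell TOR=lu, KEL=ta, ASPECT=ol:
underlying: r-misbu-ot-rne
1. o, u -> 0 / V _: fires at position(s) 7: rmisbutrne
2. f -> v, k -> g, s -> z, t -> d / V _ V: no change
surface: rmisbutrne

cell TOR=vo, KEL=ne, ASPECT=ol:
underlying: gk-misbu-ot-ka
1. o, u -> 0 / V _: fires at position(s) 8: gkmisbutka
2. f -> v, k -> g, s -> z, t -> d / V _ V: no change
surface: gkmisbutka


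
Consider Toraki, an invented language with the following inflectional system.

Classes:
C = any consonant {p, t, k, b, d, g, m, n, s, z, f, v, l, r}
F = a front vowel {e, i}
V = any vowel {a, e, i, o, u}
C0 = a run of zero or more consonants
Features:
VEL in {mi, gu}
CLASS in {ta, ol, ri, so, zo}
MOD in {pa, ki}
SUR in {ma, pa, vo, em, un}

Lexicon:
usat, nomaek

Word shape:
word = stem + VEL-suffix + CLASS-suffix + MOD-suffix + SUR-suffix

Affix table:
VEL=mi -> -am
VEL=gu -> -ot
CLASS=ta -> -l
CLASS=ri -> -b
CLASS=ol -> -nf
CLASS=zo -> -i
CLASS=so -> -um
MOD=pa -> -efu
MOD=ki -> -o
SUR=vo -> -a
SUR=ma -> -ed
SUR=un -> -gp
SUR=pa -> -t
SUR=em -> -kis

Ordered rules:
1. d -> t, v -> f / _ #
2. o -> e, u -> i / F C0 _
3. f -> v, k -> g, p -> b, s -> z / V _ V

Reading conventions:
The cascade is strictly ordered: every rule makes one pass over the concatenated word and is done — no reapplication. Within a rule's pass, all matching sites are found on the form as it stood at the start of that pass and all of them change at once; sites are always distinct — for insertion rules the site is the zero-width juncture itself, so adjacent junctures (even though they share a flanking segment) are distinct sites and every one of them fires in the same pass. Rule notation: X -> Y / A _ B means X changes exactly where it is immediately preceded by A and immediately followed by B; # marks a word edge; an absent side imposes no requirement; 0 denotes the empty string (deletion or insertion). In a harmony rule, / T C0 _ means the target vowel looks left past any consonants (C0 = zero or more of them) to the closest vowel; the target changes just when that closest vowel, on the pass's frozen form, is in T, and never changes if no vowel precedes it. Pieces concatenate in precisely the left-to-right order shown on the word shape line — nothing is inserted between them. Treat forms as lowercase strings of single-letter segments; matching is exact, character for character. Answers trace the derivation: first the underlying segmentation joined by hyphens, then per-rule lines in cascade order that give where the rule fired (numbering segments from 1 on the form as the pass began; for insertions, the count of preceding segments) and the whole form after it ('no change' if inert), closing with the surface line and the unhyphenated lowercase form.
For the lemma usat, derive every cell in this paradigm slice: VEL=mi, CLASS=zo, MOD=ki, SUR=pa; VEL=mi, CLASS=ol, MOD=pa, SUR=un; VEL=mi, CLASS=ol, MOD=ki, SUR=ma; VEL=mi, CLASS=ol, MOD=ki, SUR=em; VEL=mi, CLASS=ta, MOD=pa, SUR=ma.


cell VEL=mi, CLASS=zo, MOD=ki, SUR=pa:
underlying: usat-am-i-o-t
1. d -> t, v -> f / _ #: no change
2. o -> e, u -> i / F C0 _: fires at position(s) 8: usatamiet
3. f -> v, k -> g, p -> b, s -> z / V _ V: fires at position(s) 2: uzatamiet
surface: uzatamiet

cell VEL=mi, CLASS=ol, MOD=pa, SUR=un:
underlying: usat-am-nf-efu-gp
1. d -> t, v -> f / _ #: no change
2. o -> e, u -> i / F C0 _: fires at position(s) 11: usatamnfefigp
3. f -> v, k -> g, p -> b, s -> z / V _ V: fires at position(s) 2, 10: uzatamnfevigp
surface: uzatamnfevigp

cell VEL=mi, CLASS=ol, MOD=ki, SUR=ma:
underlying: usat-am-nf-o-ed
1. d -> t, v -> f / _ #: fires at position(s) 11: usatamnfoet
2. o -> e, u -> i / F C0 _: no change
3. f -> v, k -> g, p -> b, s -> z / V _ V: fires at position(s) 2: uzatamnfoet
surface: uzatamnfoet

cell VEL=mi, CLASS=ol, MOD=ki, SUR=em:
underlying: usat-am-nf-o-kis
1. d -> t, v -> f / _ #: no change
2. o -> e, u -> i / F C0 _: no change
3. f -> v, k -> g, p -> b, s -> z / V _ V: fires at position(s) 2, 10: uzatamnfogis
surface: uzatamnfogis

cell VEL=mi, CLASS=ta, MOD=pa, SUR=ma:
underlying: usat-am-l-efu-ed
1. d -> t, v -> f / _ #: fires at position(s) 12: usatamlefuet
2. o -> e, u -> i / F C0 _: fires at position(s) 10: usatamlefiet
3. f -> v, k -> g, p -> b, s -> z / V _ V: fires at position(s) 2, 9: uzatamleviet
surface: uzatamleviet


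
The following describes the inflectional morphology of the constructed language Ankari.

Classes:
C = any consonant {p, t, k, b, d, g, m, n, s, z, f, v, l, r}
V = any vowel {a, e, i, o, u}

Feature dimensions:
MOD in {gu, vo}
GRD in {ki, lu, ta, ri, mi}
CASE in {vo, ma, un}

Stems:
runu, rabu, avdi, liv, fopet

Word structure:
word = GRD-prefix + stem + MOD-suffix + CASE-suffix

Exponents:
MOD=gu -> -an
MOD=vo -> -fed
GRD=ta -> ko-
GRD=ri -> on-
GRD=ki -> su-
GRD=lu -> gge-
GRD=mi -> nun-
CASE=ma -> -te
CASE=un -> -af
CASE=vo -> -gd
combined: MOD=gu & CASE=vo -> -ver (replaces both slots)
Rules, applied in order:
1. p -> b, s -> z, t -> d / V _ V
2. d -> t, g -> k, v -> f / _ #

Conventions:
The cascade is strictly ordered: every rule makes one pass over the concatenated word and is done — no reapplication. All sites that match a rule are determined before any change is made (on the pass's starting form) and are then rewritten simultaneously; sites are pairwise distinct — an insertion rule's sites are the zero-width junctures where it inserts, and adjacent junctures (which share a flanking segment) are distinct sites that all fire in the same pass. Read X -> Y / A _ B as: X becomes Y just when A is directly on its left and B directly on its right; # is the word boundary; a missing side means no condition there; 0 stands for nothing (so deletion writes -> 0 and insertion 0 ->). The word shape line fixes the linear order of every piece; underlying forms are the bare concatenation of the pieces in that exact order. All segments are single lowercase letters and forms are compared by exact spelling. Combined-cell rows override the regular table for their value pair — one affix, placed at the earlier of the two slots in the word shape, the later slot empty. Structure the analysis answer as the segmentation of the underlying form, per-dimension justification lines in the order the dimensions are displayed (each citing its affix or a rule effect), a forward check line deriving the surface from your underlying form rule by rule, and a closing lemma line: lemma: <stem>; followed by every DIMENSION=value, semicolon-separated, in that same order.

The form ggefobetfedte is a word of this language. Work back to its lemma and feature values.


underlying: gge-fopet-fed-te
MOD=vo - signalled by the affix -fed
GRD=lu - signalled by the affix gge-
CASE=ma - signalled by the affix -te
check: ggefopetfedte -> ggefobetfedte -> ggefobetfedte
lemma: fopet; MOD=vo; GRD=lu; CASE=ma


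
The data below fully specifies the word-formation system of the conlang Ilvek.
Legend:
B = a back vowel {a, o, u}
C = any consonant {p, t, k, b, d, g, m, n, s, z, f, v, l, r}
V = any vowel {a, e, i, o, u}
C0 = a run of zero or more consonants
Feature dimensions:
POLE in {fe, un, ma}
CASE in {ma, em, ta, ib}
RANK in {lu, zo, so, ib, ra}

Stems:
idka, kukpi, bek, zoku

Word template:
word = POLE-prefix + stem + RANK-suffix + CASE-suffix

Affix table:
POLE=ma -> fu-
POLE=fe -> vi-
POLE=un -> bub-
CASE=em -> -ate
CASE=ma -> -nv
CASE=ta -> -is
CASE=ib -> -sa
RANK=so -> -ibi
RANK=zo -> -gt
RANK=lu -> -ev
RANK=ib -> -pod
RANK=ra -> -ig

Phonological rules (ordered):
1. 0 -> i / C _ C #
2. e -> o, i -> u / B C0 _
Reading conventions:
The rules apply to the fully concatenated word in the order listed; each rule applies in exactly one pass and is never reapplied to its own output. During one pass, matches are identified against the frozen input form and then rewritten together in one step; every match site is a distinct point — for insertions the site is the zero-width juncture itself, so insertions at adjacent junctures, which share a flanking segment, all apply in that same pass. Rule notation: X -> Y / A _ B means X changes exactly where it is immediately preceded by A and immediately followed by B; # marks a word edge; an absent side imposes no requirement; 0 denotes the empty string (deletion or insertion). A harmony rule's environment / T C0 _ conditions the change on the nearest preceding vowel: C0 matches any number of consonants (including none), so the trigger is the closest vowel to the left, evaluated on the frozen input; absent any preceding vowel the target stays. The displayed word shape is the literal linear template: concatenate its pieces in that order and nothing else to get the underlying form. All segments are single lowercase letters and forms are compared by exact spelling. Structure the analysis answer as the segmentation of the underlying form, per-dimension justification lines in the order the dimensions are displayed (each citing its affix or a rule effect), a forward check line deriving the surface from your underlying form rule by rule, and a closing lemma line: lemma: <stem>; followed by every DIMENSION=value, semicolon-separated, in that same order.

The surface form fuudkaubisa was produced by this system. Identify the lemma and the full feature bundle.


underlying: fu-idka-ibi-sa
POLE=ma - signalled by the affix fu-
CASE=ib - signalled by the affix -sa
RANK=so - signalled by the affix -ibi
check: fuidkaibisa -> fuidkaibisa -> fuudkaubisa
lemma: idka; POLE=ma; CASE=ib; RANK=so


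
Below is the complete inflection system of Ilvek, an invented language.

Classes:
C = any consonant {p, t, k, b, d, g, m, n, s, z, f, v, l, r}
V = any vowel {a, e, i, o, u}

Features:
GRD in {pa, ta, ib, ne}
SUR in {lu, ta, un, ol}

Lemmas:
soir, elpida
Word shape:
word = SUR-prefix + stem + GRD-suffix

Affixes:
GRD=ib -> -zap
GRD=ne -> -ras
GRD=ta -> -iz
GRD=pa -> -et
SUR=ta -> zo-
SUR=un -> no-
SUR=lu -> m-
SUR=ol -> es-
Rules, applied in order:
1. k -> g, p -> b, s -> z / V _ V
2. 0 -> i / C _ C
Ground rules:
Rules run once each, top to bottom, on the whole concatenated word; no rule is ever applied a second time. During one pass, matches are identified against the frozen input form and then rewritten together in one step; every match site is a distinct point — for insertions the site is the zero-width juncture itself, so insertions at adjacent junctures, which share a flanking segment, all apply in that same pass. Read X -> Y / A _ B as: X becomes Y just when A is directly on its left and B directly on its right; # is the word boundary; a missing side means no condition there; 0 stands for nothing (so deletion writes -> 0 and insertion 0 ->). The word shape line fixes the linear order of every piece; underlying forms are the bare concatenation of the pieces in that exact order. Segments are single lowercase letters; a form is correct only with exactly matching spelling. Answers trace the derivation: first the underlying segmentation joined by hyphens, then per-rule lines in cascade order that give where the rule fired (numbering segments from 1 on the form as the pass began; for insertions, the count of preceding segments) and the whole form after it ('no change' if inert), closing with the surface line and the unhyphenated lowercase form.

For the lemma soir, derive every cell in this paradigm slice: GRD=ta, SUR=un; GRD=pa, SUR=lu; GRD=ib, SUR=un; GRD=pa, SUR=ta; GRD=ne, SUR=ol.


cell GRD=ta, SUR=un:
underlying: no-soir-iz
1. k -> g, p -> b, s -> z / V _ V: fires at position(s) 3: nozoiriz
2. 0 -> i / C _ C: no change
surface: nozoiriz

cell GRD=pa, SUR=lu:
underlying: m-soir-et
1. k -> g, p -> b, s -> z / V _ V: no change
2. 0 -> i / C _ C: inserts after position(s) 1: misoiret
surface: misoiret

cell GRD=ib, SUR=un:
underlying: no-soir-zap
1. k -> g, p -> b, s -> z / V _ V: fires at position(s) 3: nozoirzap
2. 0 -> i / C _ C: inserts after position(s) 6: nozoirizap
surface: nozoirizap

cell GRD=pa, SUR=ta:
underlying: zo-soir-et
1. k -> g, p -> b, s -> z / V _ V: fires at position(s) 3: zozoiret
2. 0 -> i / C _ C: no change
surface: zozoiret

cell GRD=ne, SUR=ol:
underlying: es-soir-ras
1. k -> g, p -> b, s -> z / V _ V: no change
2. 0 -> i / C _ C: inserts after position(s) 2, 6: esisoiriras
surface: esisoiriras


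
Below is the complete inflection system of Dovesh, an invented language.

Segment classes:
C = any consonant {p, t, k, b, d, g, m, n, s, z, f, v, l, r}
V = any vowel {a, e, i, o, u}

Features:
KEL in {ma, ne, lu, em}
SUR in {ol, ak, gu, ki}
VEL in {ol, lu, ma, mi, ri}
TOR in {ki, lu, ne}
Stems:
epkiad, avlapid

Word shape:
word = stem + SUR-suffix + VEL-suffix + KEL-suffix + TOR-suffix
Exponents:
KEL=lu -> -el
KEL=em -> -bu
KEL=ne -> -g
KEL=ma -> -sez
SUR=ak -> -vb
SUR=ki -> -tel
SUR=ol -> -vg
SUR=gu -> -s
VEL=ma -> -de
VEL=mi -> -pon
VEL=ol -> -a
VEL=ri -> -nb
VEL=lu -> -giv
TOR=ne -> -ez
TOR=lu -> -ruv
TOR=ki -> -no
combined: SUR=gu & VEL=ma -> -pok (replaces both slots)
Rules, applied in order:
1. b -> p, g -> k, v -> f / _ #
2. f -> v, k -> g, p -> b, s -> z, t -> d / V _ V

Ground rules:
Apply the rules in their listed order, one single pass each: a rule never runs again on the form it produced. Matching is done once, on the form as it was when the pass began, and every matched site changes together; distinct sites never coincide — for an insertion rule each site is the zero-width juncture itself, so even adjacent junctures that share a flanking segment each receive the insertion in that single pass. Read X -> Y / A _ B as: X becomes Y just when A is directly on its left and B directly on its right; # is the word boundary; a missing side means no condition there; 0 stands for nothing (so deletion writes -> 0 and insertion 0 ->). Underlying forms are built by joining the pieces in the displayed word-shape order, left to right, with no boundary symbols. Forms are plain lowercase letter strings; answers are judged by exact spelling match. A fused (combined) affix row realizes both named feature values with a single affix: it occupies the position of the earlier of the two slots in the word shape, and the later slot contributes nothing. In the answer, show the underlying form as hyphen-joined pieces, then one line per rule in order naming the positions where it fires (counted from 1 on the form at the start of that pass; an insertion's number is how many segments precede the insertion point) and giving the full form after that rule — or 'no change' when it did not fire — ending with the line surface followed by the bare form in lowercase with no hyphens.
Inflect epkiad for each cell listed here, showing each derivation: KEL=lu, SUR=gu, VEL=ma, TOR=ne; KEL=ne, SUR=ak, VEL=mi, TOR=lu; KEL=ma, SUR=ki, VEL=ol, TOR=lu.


cell KEL=lu, SUR=gu, VEL=ma, TOR=ne:
underlying: epkiad-pok-el-ez
1. b -> p, g -> k, v -> f / _ #: no change
2. f -> v, k -> g, p -> b, s -> z, t -> d / V _ V: fires at position(s) 9: epkiadpogelez
surface: epkiadpogelez

cell KEL=ne, SUR=ak, VEL=mi, TOR=lu:
underlying: epkiad-vb-pon-g-ruv
1. b -> p, g -> k, v -> f / _ #: fires at position(s) 15: epkiadvbpongruf
2. f -> v, k -> g, p -> b, s -> z, t -> d / V _ V: no change
surface: epkiadvbpongruf

cell KEL=ma, SUR=ki, VEL=ol, TOR=lu:
underlying: epkiad-tel-a-sez-ruv
1. b -> p, g -> k, v -> f / _ #: fires at position(s) 16: epkiadtelasezruf
2. f -> v, k -> g, p -> b, s -> z, t -> d / V _ V: fires at position(s) 11: epkiadtelazezruf
surface: epkiadtelazezruf
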